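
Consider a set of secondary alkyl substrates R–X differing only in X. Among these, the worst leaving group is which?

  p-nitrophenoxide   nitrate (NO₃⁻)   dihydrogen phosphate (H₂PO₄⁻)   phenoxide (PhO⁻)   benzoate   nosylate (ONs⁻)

phenoxide (PhO⁻)

Rank by basicity of the departing species: weakest base leaves most easily.
nosylate (ONs⁻): pKₐ(p-O₂NC₆H₄SO₃H) ≈ -3.5
nitrate (NO₃⁻): pKₐ(HNO₃) ≈ -1.3
dihydrogen phosphate (H₂PO₄⁻): pKₐ(H₃PO₄) ≈ 2.1
benzoate: pKₐ(C₆H₅COOH) ≈ 4.2
p-nitrophenoxide: pKₐ(p-nitrophenol) ≈ 7.2
phenoxide (PhO⁻): pKₐ(C₆H₅OH (phenol)) ≈ 10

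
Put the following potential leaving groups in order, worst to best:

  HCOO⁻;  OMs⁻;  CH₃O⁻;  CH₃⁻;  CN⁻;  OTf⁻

Leaving-group ability tracks the stability of the departed species; conjugate-acid pKₐ is the usual yardstick (lower pKₐ → better LG).
OTf⁻: pKₐ(CF₃SO₃H (triflic acid)) ≈ -14
OMs⁻: pKₐ(CH₃SO₃H (MsOH)) ≈ -1.9
HCOO⁻: pKₐ(HCOOH) ≈ 3.8
CN⁻: pKₐ(HCN) ≈ 9.2
CH₃O⁻: pKₐ(CH₃OH) ≈ 15.5
CH₃⁻: pKₐ(CH₄) ≈ 48
Listed from poorest to best leaving group as asked.

CH₃⁻ < CH₃O⁻ < CN⁻ < HCOO⁻ < OMs⁻ < OTf⁻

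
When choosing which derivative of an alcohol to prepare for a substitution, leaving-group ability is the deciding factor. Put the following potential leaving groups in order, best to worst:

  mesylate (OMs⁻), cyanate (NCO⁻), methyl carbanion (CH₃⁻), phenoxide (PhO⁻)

mesylate (OMs⁻) > cyanate (NCO⁻) > phenoxide (PhO⁻) > methyl carbanion (CH₃⁻)

A good leaving group is a weak base: the lower the pKₐ of its conjugate acid, the more readily it departs.
mesylate (OMs⁻): pKₐ(CH₃SO₃H (MsOH)) ≈ -1.9 — resonance-delocalised alkanesulfonate
cyanate (NCO⁻): pKₐ(HOCN) ≈ 3.5
phenoxide (PhO⁻): pKₐ(C₆H₅OH (phenol)) ≈ 10
methyl carbanion (CH₃⁻): pKₐ(CH₄) ≈ 48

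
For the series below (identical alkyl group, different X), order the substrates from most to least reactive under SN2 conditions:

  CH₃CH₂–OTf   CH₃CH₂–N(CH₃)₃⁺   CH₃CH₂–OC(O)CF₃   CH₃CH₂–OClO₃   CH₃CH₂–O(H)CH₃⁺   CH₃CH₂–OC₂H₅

CH₃CH₂–OTf > CH₃CH₂–OClO₃ > CH₃CH₂–O(H)CH₃⁺ > CH₃CH₂–OC(O)CF₃ > CH₃CH₂–N(CH₃)₃⁺ > CH₃CH₂–OC₂H₅

The skeletons are identical, so relative rate is governed entirely by leaving-group ability.
The more stable X⁻ (or X) is on its own — i.e. the weaker a base it is — the better a leaving group it makes.
CH₃CH₂–OTf loses OTf⁻: pKₐ(CF₃SO₃H (triflic acid)) ≈ -14
CH₃CH₂–OClO₃ loses ClO₄⁻: pKₐ(HClO₄) ≈ -10
CH₃CH₂–O(H)CH₃⁺ loses R'OH: pKₐ(R'OH₂⁺) ≈ -2.4
CH₃CH₂–OC(O)CF₃ loses CF₃COO⁻: pKₐ(CF₃COOH) ≈ 0.2
CH₃CH₂–N(CH₃)₃⁺ loses NR'₃: pKₐ(R'₃NH⁺) ≈ 10.7
CH₃CH₂–OC₂H₅ loses CH₃CH₂O⁻: pKₐ(CH₃CH₂OH) ≈ 16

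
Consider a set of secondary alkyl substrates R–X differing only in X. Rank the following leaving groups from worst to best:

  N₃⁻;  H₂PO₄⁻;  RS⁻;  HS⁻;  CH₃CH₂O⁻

CH₃CH₂O⁻ < RS⁻ < HS⁻ < N₃⁻ < H₂PO₄⁻

A good leaving group is a weak base: the lower the pKₐ of its conjugate acid, the more readily it departs.
H₂PO₄⁻: pKₐ(H₃PO₄) ≈ 2.1 — moderate base; biological leaving group after further activation
N₃⁻: pKₐ(HN₃) ≈ 4.7 — linear, resonance-stabilised
HS⁻: pKₐ(H₂S) ≈ 7 — larger and more polarisable than the oxygen analogue
RS⁻: pKₐ(RSH (a thiol)) ≈ 10.5 — moderately basic; rarely leaves without activation
CH₃CH₂O⁻: pKₐ(CH₃CH₂OH) ≈ 16 — strong base; alkoxides do not leave unassisted
The question asks for worst first, so the sequence is read in increasing leaving-group ability.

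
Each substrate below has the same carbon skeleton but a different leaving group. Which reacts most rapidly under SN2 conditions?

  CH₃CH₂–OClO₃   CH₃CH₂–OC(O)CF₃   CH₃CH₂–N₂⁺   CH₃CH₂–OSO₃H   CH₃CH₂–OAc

The skeletons are identical, so relative rate is governed entirely by leaving-group ability.
A good leaving group is a weak base: the lower the pKₐ of its conjugate acid, the more readily it departs.
CH₃CH₂–N₂⁺ loses N₂: no meaningful conjugate acid; N₂ departs as an exceptionally stable neutral molecule
CH₃CH₂–OClO₃ loses ClO₄⁻: pKₐ(HClO₄) ≈ -10
CH₃CH₂–OSO₃H loses HSO₄⁻: pKₐ(H₂SO₄) ≈ -3
CH₃CH₂–OC(O)CF₃ loses CF₃COO⁻: pKₐ(CF₃COOH) ≈ 0.2
CH₃CH₂–OAc loses AcO⁻: pKₐ(CH₃COOH) ≈ 4.8

CH₃CH₂–N₂⁺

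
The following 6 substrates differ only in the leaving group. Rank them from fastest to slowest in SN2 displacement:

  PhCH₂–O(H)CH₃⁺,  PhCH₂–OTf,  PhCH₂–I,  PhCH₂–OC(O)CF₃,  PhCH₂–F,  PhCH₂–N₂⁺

Identical carbon frameworks mean the comparison reduces to leaving-group quality.
A good leaving group is a weak base: the lower the pKₐ of its conjugate acid, the more readily it departs.
PhCH₂–N₂⁺ loses N₂: no meaningful conjugate acid; N₂ departs as an exceptionally stable neutral molecule
PhCH₂–OTf loses OTf⁻: pKₐ(CF₃SO₃H (triflic acid)) ≈ -14
PhCH₂–I loses I⁻: pKₐ(HI) ≈ -10
PhCH₂–O(H)CH₃⁺ loses R'OH: pKₐ(R'OH₂⁺) ≈ -2.4
PhCH₂–OC(O)CF₃ loses CF₃COO⁻: pKₐ(CF₃COOH) ≈ 0.2
PhCH₂–F loses F⁻: pKₐ(HF) ≈ 3.2

PhCH₂–N₂⁺ > PhCH₂–OTf > PhCH₂–I > PhCH₂–O(H)CH₃⁺ > PhCH₂–OC(O)CF₃ > PhCH₂–F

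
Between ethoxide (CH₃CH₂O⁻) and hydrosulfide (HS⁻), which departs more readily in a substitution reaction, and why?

hydrosulfide (HS⁻) is the better leaving group.
pKₐ(H₂S) ≈ 7 versus pKₐ(CH₃CH₂OH) ≈ 16: hydrosulfide (HS⁻) is the much weaker base.
Larger and more polarisable than the oxygen analogue.

hydrosulfide (HS⁻)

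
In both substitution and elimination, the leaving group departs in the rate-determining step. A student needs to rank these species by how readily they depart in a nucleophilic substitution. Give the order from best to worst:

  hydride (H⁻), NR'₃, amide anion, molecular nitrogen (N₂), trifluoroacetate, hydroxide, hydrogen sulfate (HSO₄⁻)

molecular nitrogen (N₂) > hydrogen sulfate (HSO₄⁻) > trifluoroacetate > NR'₃ > hydroxide > hydride (H⁻) > amide anion

A good leaving group is a weak base: the lower the pKₐ of its conjugate acid, the more readily it departs.
molecular nitrogen (N₂): no meaningful conjugate acid; N₂ departs as an exceptionally stable neutral molecule
hydrogen sulfate (HSO₄⁻): pKₐ(H₂SO₄) ≈ -3
trifluoroacetate: pKₐ(CF₃COOH) ≈ 0.2
NR'₃: pKₐ(R'₃NH⁺) ≈ 10.7
hydroxide: pKₐ(H₂O) ≈ 15.7
hydride (H⁻): pKₐ(H₂) ≈ 36
amide anion: pKₐ(NH₃) ≈ 38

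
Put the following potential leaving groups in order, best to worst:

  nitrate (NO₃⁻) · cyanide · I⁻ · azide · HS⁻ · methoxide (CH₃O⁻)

A good leaving group is a weak base: the lower the pKₐ of its conjugate acid, the more readily it departs.
I⁻: pKₐ(HI) ≈ -10
nitrate (NO₃⁻): pKₐ(HNO₃) ≈ -1.3
azide: pKₐ(HN₃) ≈ 4.7
HS⁻: pKₐ(H₂S) ≈ 7
cyanide: pKₐ(HCN) ≈ 9.2
methoxide (CH₃O⁻): pKₐ(CH₃OH) ≈ 15.5

I⁻ > nitrate (NO₃⁻) > azide > HS⁻ > cyanide > methoxide (CH₃O⁻)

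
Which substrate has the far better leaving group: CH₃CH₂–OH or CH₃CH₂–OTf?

From CH₃CH₂–OH the departing group would be OH⁻ (pKₐ(H₂O) ≈ 15.7). Strong base; essentially never leaves without prior activation.
From CH₃CH₂–OTf the leaving group is OTf⁻ (pKₐ(CF₃SO₃H (triflic acid)) ≈ -14). Charge spread over three oxygens and a CF₃ group; the premier leaving group in synthesis.
(In practice CH₃CH₂–OTf is made from CH₃CH₂–OH by treatment with Tf₂O / 2,6-lutidine, converting the hydroxyl into a triflate.)

CH₃CH₂–OTf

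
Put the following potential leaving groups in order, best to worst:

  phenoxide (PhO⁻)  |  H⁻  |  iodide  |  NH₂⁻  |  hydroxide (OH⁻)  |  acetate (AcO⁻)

iodide > acetate (AcO⁻) > phenoxide (PhO⁻) > hydroxide (OH⁻) > H⁻ > NH₂⁻

Rank by basicity of the departing species: weakest base leaves most easily.
iodide: pKₐ(HI) ≈ -10
acetate (AcO⁻): pKₐ(CH₃COOH) ≈ 4.8
phenoxide (PhO⁻): pKₐ(C₆H₅OH (phenol)) ≈ 10
hydroxide (OH⁻): pKₐ(H₂O) ≈ 15.7
H⁻: pKₐ(H₂) ≈ 36
NH₂⁻: pKₐ(NH₃) ≈ 38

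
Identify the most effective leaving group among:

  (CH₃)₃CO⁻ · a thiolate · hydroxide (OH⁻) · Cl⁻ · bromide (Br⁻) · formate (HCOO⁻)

Leaving-group ability tracks the stability of the departed species; conjugate-acid pKₐ is the usual yardstick (lower pKₐ → better LG).
bromide (Br⁻): pKₐ(HBr) ≈ -9
Cl⁻: pKₐ(HCl) ≈ -7
formate (HCOO⁻): pKₐ(HCOOH) ≈ 3.8
a thiolate: pKₐ(RSH (a thiol)) ≈ 10.5
hydroxide (OH⁻): pKₐ(H₂O) ≈ 15.7
(CH₃)₃CO⁻: pKₐ(t-BuOH) ≈ 18

bromide (Br⁻)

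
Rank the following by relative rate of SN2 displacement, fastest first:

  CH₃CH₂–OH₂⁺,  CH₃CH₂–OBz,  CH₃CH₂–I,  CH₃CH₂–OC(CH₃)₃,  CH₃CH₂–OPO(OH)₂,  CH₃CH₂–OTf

Same R in every case — rank the leaving groups.
Leaving-group ability tracks the stability of the departed species; conjugate-acid pKₐ is the usual yardstick (lower pKₐ → better LG).
CH₃CH₂–OTf loses OTf⁻: pKₐ(CF₃SO₃H (triflic acid)) ≈ -14
CH₃CH₂–I loses I⁻: pKₐ(HI) ≈ -10
CH₃CH₂–OH₂⁺ loses H₂O: pKₐ(H₃O⁺) ≈ -1.7
CH₃CH₂–OPO(OH)₂ loses H₂PO₄⁻: pKₐ(H₃PO₄) ≈ 2.1
CH₃CH₂–OBz loses PhCOO⁻: pKₐ(C₆H₅COOH) ≈ 4.2
CH₃CH₂–OC(CH₃)₃ loses (CH₃)₃CO⁻: pKₐ(t-BuOH) ≈ 18

CH₃CH₂–OTf > CH₃CH₂–I > CH₃CH₂–OH₂⁺ > CH₃CH₂–OPO(OH)₂ > CH₃CH₂–OBz > CH₃CH₂–OC(CH₃)₃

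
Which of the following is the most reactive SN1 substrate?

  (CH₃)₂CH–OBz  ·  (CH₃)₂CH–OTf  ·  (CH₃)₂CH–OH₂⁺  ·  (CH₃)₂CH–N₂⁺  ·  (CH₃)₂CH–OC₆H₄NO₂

The skeletons are identical, so relative rate is governed entirely by leaving-group ability.
Leaving-group ability tracks the stability of the departed species; conjugate-acid pKₐ is the usual yardstick (lower pKₐ → better LG).
(CH₃)₂CH–N₂⁺ loses N₂: no meaningful conjugate acid; N₂ departs as an exceptionally stable neutral molecule
(CH₃)₂CH–OTf loses OTf⁻: pKₐ(CF₃SO₃H (triflic acid)) ≈ -14
(CH₃)₂CH–OH₂⁺ loses H₂O: pKₐ(H₃O⁺) ≈ -1.7
(CH₃)₂CH–OBz loses PhCOO⁻: pKₐ(C₆H₅COOH) ≈ 4.2
(CH₃)₂CH–OC₆H₄NO₂ loses p-O₂N–C₆H₄–O⁻: pKₐ(p-nitrophenol) ≈ 7.2

(CH₃)₂CH–N₂⁺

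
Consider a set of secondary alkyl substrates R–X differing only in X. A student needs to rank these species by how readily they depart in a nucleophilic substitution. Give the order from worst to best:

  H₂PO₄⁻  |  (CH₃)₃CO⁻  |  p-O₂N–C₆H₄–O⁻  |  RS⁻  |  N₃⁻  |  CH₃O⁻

(CH₃)₃CO⁻ < CH₃O⁻ < RS⁻ < p-O₂N–C₆H₄–O⁻ < N₃⁻ < H₂PO₄⁻

Rank by basicity of the departing species: weakest base leaves most easily.
H₂PO₄⁻: pKₐ(H₃PO₄) ≈ 2.1
N₃⁻: pKₐ(HN₃) ≈ 4.7
p-O₂N–C₆H₄–O⁻: pKₐ(p-nitrophenol) ≈ 7.2
RS⁻: pKₐ(RSH (a thiol)) ≈ 10.5
CH₃O⁻: pKₐ(CH₃OH) ≈ 15.5
(CH₃)₃CO⁻: pKₐ(t-BuOH) ≈ 18
Reversing gives the worst-to-best order requested.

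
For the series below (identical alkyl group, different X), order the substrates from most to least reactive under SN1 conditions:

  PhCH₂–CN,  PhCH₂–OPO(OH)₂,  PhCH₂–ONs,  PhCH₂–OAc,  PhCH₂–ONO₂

With the same alkyl group throughout, only the leaving group differentiates the rates.
A good leaving group is a weak base: the lower the pKₐ of its conjugate acid, the more readily it departs.
PhCH₂–ONs loses ONs⁻: pKₐ(p-O₂NC₆H₄SO₃H) ≈ -3.5
PhCH₂–ONO₂ loses NO₃⁻: pKₐ(HNO₃) ≈ -1.3
PhCH₂–OPO(OH)₂ loses H₂PO₄⁻: pKₐ(H₃PO₄) ≈ 2.1
PhCH₂–OAc loses AcO⁻: pKₐ(CH₃COOH) ≈ 4.8
PhCH₂–CN loses CN⁻: pKₐ(HCN) ≈ 9.2

PhCH₂–ONs > PhCH₂–ONO₂ > PhCH₂–OPO(OH)₂ > PhCH₂–OAc > PhCH₂–CN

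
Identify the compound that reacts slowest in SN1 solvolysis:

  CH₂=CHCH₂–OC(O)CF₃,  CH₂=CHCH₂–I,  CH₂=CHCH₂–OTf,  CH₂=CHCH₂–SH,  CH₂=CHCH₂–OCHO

The skeletons are identical, so relative rate is governed entirely by leaving-group ability.
A good leaving group is a weak base: the lower the pKₐ of its conjugate acid, the more readily it departs.
CH₂=CHCH₂–OTf loses OTf⁻: pKₐ(CF₃SO₃H (triflic acid)) ≈ -14
CH₂=CHCH₂–I loses I⁻: pKₐ(HI) ≈ -10
CH₂=CHCH₂–OC(O)CF₃ loses CF₃COO⁻: pKₐ(CF₃COOH) ≈ 0.2
CH₂=CHCH₂–OCHO loses HCOO⁻: pKₐ(HCOOH) ≈ 3.8
CH₂=CHCH₂–SH loses HS⁻: pKₐ(H₂S) ≈ 7

CH₂=CHCH₂–SH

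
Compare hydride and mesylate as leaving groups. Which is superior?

mesylate is the better leaving group.
pKₐ(CH₃SO₃H (MsOH)) ≈ -1.9 versus pKₐ(H₂) ≈ 36: mesylate is the much weaker base.
Resonance-delocalised alkanesulfonate.

mesylate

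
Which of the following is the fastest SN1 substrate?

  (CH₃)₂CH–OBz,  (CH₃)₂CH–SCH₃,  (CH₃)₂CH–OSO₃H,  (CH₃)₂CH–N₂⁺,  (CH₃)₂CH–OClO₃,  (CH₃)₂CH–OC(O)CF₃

With the same alkyl group throughout, only the leaving group differentiates the rates.
The more stable X⁻ (or X) is on its own — i.e. the weaker a base it is — the better a leaving group it makes.
(CH₃)₂CH–N₂⁺ loses N₂: no meaningful conjugate acid; N₂ departs as an exceptionally stable neutral molecule
(CH₃)₂CH–OClO₃ loses ClO₄⁻: pKₐ(HClO₄) ≈ -10
(CH₃)₂CH–OSO₃H loses HSO₄⁻: pKₐ(H₂SO₄) ≈ -3
(CH₃)₂CH–OC(O)CF₃ loses CF₃COO⁻: pKₐ(CF₃COOH) ≈ 0.2
(CH₃)₂CH–OBz loses PhCOO⁻: pKₐ(C₆H₅COOH) ≈ 4.2
(CH₃)₂CH–SCH₃ loses RS⁻: pKₐ(RSH (a thiol)) ≈ 10.5

(CH₃)₂CH–N₂⁺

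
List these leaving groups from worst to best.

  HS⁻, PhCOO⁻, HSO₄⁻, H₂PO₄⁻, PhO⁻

HSO₄⁻: pKₐ(H₂SO₄) ≈ -3 — conjugate base of a strong mineral acid
H₂PO₄⁻: pKₐ(H₃PO₄) ≈ 2.1 — moderate base; biological leaving group after further activation
PhCOO⁻: pKₐ(C₆H₅COOH) ≈ 4.2 — aryl carboxylate
HS⁻: pKₐ(H₂S) ≈ 7 — larger and more polarisable than the oxygen analogue
PhO⁻: pKₐ(C₆H₅OH (phenol)) ≈ 10
Listed from poorest to best leaving group as asked.

PhO⁻ < HS⁻ < PhCOO⁻ < H₂PO₄⁻ < HSO₄⁻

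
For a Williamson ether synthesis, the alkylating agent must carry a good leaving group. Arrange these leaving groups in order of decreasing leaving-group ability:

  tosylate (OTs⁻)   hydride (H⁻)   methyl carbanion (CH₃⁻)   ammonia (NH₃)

tosylate (OTs⁻) > ammonia (NH₃) > hydride (H⁻) > methyl carbanion (CH₃⁻)

The more stable X⁻ (or X) is on its own — i.e. the weaker a base it is — the better a leaving group it makes.
tosylate (OTs⁻): pKₐ(p-CH₃C₆H₄SO₃H (TsOH)) ≈ -2.8
ammonia (NH₃): pKₐ(NH₄⁺) ≈ 9.2 — neutral but moderately basic; leaves from R–NH₃⁺
hydride (H⁻): pKₐ(H₂) ≈ 36 — extremely strong base; leaves only in special hydride-transfer contexts
methyl carbanion (CH₃⁻): pKₐ(CH₄) ≈ 48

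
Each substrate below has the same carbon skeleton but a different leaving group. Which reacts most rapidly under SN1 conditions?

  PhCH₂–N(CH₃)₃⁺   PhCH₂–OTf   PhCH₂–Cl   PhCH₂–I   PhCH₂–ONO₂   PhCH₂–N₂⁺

The skeletons are identical, so relative rate is governed entirely by leaving-group ability.
A good leaving group is a weak base: the lower the pKₐ of its conjugate acid, the more readily it departs.
PhCH₂–N₂⁺ loses N₂: no meaningful conjugate acid; N₂ departs as an exceptionally stable neutral molecule
PhCH₂–OTf loses OTf⁻: pKₐ(CF₃SO₃H (triflic acid)) ≈ -14
PhCH₂–I loses I⁻: pKₐ(HI) ≈ -10
PhCH₂–Cl loses Cl⁻: pKₐ(HCl) ≈ -7
PhCH₂–ONO₂ loses NO₃⁻: pKₐ(HNO₃) ≈ -1.3
PhCH₂–N(CH₃)₃⁺ loses NR'₃: pKₐ(R'₃NH⁺) ≈ 10.7

PhCH₂–N₂⁺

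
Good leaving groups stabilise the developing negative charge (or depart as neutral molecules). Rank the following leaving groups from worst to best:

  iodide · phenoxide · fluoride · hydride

Leaving-group ability tracks the stability of the departed species; conjugate-acid pKₐ is the usual yardstick (lower pKₐ → better LG).
iodide: pKₐ(HI) ≈ -10
fluoride: pKₐ(HF) ≈ 3.2
phenoxide: pKₐ(C₆H₅OH (phenol)) ≈ 10 — resonance into the ring helps, but still a poor LG
hydride: pKₐ(H₂) ≈ 36 — extremely strong base; leaves only in special hydride-transfer contexts
Reversing gives the worst-to-best order requested.

hydride < phenoxide < fluoride < iodide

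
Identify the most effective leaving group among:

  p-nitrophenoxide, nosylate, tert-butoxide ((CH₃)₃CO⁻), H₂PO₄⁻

nosylate

The more stable X⁻ (or X) is on its own — i.e. the weaker a base it is — the better a leaving group it makes.
nosylate: pKₐ(p-O₂NC₆H₄SO₃H) ≈ -3.5
H₂PO₄⁻: pKₐ(H₃PO₄) ≈ 2.1
p-nitrophenoxide: pKₐ(p-nitrophenol) ≈ 7.2
tert-butoxide ((CH₃)₃CO⁻): pKₐ(t-BuOH) ≈ 18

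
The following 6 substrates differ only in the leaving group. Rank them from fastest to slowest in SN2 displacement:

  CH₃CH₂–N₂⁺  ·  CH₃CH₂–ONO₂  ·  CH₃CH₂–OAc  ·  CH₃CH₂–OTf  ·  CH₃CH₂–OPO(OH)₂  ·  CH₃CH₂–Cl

Identical carbon frameworks mean the comparison reduces to leaving-group quality.
The more stable X⁻ (or X) is on its own — i.e. the weaker a base it is — the better a leaving group it makes.
CH₃CH₂–N₂⁺ loses N₂: no meaningful conjugate acid; N₂ departs as an exceptionally stable neutral molecule
CH₃CH₂–OTf loses OTf⁻: pKₐ(CF₃SO₃H (triflic acid)) ≈ -14
CH₃CH₂–Cl loses Cl⁻: pKₐ(HCl) ≈ -7
CH₃CH₂–ONO₂ loses NO₃⁻: pKₐ(HNO₃) ≈ -1.3
CH₃CH₂–OPO(OH)₂ loses H₂PO₄⁻: pKₐ(H₃PO₄) ≈ 2.1
CH₃CH₂–OAc loses AcO⁻: pKₐ(CH₃COOH) ≈ 4.8

CH₃CH₂–N₂⁺ > CH₃CH₂–OTf > CH₃CH₂–Cl > CH₃CH₂–ONO₂ > CH₃CH₂–OPO(OH)₂ > CH₃CH₂–OAc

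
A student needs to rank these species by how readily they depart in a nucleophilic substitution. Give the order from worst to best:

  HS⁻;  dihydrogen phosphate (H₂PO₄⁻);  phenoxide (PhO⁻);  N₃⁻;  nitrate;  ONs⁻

Leaving-group ability tracks the stability of the departed species; conjugate-acid pKₐ is the usual yardstick (lower pKₐ → better LG).
ONs⁻: pKₐ(p-O₂NC₆H₄SO₃H) ≈ -3.5
nitrate: pKₐ(HNO₃) ≈ -1.3
dihydrogen phosphate (H₂PO₄⁻): pKₐ(H₃PO₄) ≈ 2.1 — moderate base; biological leaving group after further activation
N₃⁻: pKₐ(HN₃) ≈ 4.7 — linear, resonance-stabilised
HS⁻: pKₐ(H₂S) ≈ 7
phenoxide (PhO⁻): pKₐ(C₆H₅OH (phenol)) ≈ 10
Listed from poorest to best leaving group as asked.

phenoxide (PhO⁻) < HS⁻ < N₃⁻ < dihydrogen phosphate (H₂PO₄⁻) < nitrate < ONs⁻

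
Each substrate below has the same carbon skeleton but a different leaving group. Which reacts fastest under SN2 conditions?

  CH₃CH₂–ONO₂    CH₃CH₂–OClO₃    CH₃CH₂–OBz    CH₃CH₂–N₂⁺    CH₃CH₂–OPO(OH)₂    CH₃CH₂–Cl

CH₃CH₂–N₂⁺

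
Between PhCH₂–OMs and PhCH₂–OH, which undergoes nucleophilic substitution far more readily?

PhCH₂–OMs

From PhCH₂–OH the departing group would be OH⁻ (pKₐ(H₂O) ≈ 15.7). Strong base; essentially never leaves without prior activation.
From PhCH₂–OMs the leaving group is OMs⁻ (pKₐ(CH₃SO₃H (MsOH)) ≈ -1.9). Resonance-delocalised alkanesulfonate.
(In practice PhCH₂–OMs is made from PhCH₂–OH by treatment with MsCl / Et₃N, converting the hydroxyl into a mesylate.)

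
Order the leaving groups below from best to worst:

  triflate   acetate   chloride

Leaving-group ability tracks the stability of the departed species; conjugate-acid pKₐ is the usual yardstick (lower pKₐ → better LG).
triflate: pKₐ(CF₃SO₃H (triflic acid)) ≈ -14 — charge spread over three oxygens and a CF₃ group; the premier leaving group in synthesis
chloride: pKₐ(HCl) ≈ -7 — moderately weak base
acetate: pKₐ(CH₃COOH) ≈ 4.8 — resonance-stabilised but still a weak base

triflate > chloride > acetate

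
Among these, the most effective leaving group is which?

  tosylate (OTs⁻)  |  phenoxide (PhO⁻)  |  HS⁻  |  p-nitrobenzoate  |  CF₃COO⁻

Leaving-group ability tracks the stability of the departed species; conjugate-acid pKₐ is the usual yardstick (lower pKₐ → better LG).
tosylate (OTs⁻): pKₐ(p-CH₃C₆H₄SO₃H (TsOH)) ≈ -2.8
CF₃COO⁻: pKₐ(CF₃COOH) ≈ 0.2
p-nitrobenzoate: pKₐ(p-nitrobenzoic acid) ≈ 3.4
HS⁻: pKₐ(H₂S) ≈ 7
phenoxide (PhO⁻): pKₐ(C₆H₅OH (phenol)) ≈ 10

tosylate (OTs⁻)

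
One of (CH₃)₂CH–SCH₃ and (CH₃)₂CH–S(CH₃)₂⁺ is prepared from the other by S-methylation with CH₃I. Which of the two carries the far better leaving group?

From (CH₃)₂CH–SCH₃ the departing group would be RS⁻ (pKₐ(RSH (a thiol)) ≈ 10.5). Moderately basic; rarely leaves without activation.
From (CH₃)₂CH–S(CH₃)₂⁺ the leaving group is SR'₂ (pKₐ(R'₂SH⁺) ≈ -7). Neutral; leaves from a sulfonium salt (R–SR'₂⁺).
S-methylation with CH₃I works by allowing neutral dimethyl sulfide, rather than methanethiolate, to depart, making (CH₃)₂CH–S(CH₃)₂⁺ enormously more reactive.

(CH₃)₂CH–S(CH₃)₂⁺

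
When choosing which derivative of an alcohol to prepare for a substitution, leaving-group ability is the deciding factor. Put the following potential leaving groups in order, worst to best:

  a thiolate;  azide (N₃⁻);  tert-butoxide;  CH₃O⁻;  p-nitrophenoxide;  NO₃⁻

tert-butoxide < CH₃O⁻ < a thiolate < p-nitrophenoxide < azide (N₃⁻) < NO₃⁻

The more stable X⁻ (or X) is on its own — i.e. the weaker a base it is — the better a leaving group it makes.
NO₃⁻: pKₐ(HNO₃) ≈ -1.3 — resonance-delocalised over three oxygens
azide (N₃⁻): pKₐ(HN₃) ≈ 4.7
p-nitrophenoxide: pKₐ(p-nitrophenol) ≈ 7.2
a thiolate: pKₐ(RSH (a thiol)) ≈ 10.5 — moderately basic; rarely leaves without activation
CH₃O⁻: pKₐ(CH₃OH) ≈ 15.5 — strong base; alkoxides do not leave unassisted
tert-butoxide: pKₐ(t-BuOH) ≈ 18 — bulky, strongly basic alkoxide
Listed from poorest to best leaving group as asked.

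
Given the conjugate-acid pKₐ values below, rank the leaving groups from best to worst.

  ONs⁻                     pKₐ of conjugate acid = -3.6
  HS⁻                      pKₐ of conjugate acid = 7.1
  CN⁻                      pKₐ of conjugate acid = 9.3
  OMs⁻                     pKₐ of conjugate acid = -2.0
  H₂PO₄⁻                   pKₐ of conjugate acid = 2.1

ONs⁻ > OMs⁻ > H₂PO₄⁻ > HS⁻ > CN⁻

Lower conjugate-acid pKₐ ⇒ weaker base ⇒ better leaving group.
Sorting by the given values: ONs⁻ (-3.6), OMs⁻ (-2.0), H₂PO₄⁻ (2.1), HS⁻ (7.1), CN⁻ (9.3).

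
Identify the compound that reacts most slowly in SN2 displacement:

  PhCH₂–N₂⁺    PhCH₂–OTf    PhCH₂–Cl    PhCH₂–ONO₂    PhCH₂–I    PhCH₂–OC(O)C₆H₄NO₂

PhCH₂–OC(O)C₆H₄NO₂

Identical carbon frameworks mean the comparison reduces to leaving-group quality.
The more stable X⁻ (or X) is on its own — i.e. the weaker a base it is — the better a leaving group it makes.
PhCH₂–N₂⁺ loses N₂: no meaningful conjugate acid; N₂ departs as an exceptionally stable neutral molecule
PhCH₂–OTf loses OTf⁻: pKₐ(CF₃SO₃H (triflic acid)) ≈ -14
PhCH₂–I loses I⁻: pKₐ(HI) ≈ -10
PhCH₂–Cl loses Cl⁻: pKₐ(HCl) ≈ -7
PhCH₂–ONO₂ loses NO₃⁻: pKₐ(HNO₃) ≈ -1.3
PhCH₂–OC(O)C₆H₄NO₂ loses p-O₂N–C₆H₄–COO⁻: pKₐ(p-nitrobenzoic acid) ≈ 3.4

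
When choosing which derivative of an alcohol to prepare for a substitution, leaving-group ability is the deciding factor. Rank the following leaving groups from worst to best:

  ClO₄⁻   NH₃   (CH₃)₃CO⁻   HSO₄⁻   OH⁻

ClO₄⁻: pKₐ(HClO₄) ≈ -10
HSO₄⁻: pKₐ(H₂SO₄) ≈ -3 — conjugate base of a strong mineral acid
NH₃: pKₐ(NH₄⁺) ≈ 9.2
OH⁻: pKₐ(H₂O) ≈ 15.7
(CH₃)₃CO⁻: pKₐ(t-BuOH) ≈ 18
Reversing gives the worst-to-best order requested.

(CH₃)₃CO⁻ < OH⁻ < NH₃ < HSO₄⁻ < ClO₄⁻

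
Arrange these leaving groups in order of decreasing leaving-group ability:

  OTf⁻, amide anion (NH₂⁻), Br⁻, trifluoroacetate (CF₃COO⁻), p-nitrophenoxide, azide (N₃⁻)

OTf⁻ > Br⁻ > trifluoroacetate (CF₃COO⁻) > azide (N₃⁻) > p-nitrophenoxide > amide anion (NH₂⁻)

OTf⁻: pKₐ(CF₃SO₃H (triflic acid)) ≈ -14
Br⁻: pKₐ(HBr) ≈ -9
trifluoroacetate (CF₃COO⁻): pKₐ(CF₃COOH) ≈ 0.2 — strongly electron-withdrawing CF₃ stabilises the carboxylate
azide (N₃⁻): pKₐ(HN₃) ≈ 4.7
p-nitrophenoxide: pKₐ(p-nitrophenol) ≈ 7.2
amide anion (NH₂⁻): pKₐ(NH₃) ≈ 38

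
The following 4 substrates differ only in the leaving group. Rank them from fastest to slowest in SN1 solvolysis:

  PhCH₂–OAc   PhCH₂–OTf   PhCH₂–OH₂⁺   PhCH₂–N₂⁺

PhCH₂–N₂⁺ > PhCH₂–OTf > PhCH₂–OH₂⁺ > PhCH₂–OAc

Identical carbon frameworks mean the comparison reduces to leaving-group quality.
A good leaving group is a weak base: the lower the pKₐ of its conjugate acid, the more readily it departs.
PhCH₂–N₂⁺ loses N₂: no meaningful conjugate acid; N₂ departs as an exceptionally stable neutral molecule
PhCH₂–OTf loses OTf⁻: pKₐ(CF₃SO₃H (triflic acid)) ≈ -14
PhCH₂–OH₂⁺ loses H₂O: pKₐ(H₃O⁺) ≈ -1.7
PhCH₂–OAc loses AcO⁻: pKₐ(CH₃COOH) ≈ 4.8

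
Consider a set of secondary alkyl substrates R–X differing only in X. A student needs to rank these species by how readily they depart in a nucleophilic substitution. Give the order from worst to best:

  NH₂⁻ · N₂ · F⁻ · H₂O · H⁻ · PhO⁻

N₂: no meaningful conjugate acid; N₂ departs as an exceptionally stable neutral molecule
H₂O: pKₐ(H₃O⁺) ≈ -1.7 — neutral; leaves from a protonated alcohol (R–OH₂⁺)
F⁻: pKₐ(HF) ≈ 3.2 — small and strongly basic; the poor halide leaving group
PhO⁻: pKₐ(C₆H₅OH (phenol)) ≈ 10
H⁻: pKₐ(H₂) ≈ 36
NH₂⁻: pKₐ(NH₃) ≈ 38
Reversing gives the worst-to-best order requested.

NH₂⁻ < H⁻ < PhO⁻ < F⁻ < H₂O < N₂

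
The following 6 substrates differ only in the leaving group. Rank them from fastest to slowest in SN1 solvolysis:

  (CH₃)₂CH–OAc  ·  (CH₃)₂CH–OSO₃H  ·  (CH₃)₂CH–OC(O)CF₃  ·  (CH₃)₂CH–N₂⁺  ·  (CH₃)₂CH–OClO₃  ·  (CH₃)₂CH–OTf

Same R in every case — rank the leaving groups.
Leaving-group ability tracks the stability of the departed species; conjugate-acid pKₐ is the usual yardstick (lower pKₐ → better LG).
(CH₃)₂CH–N₂⁺ loses N₂: no meaningful conjugate acid; N₂ departs as an exceptionally stable neutral molecule
(CH₃)₂CH–OTf loses OTf⁻: pKₐ(CF₃SO₃H (triflic acid)) ≈ -14
(CH₃)₂CH–OClO₃ loses ClO₄⁻: pKₐ(HClO₄) ≈ -10
(CH₃)₂CH–OSO₃H loses HSO₄⁻: pKₐ(H₂SO₄) ≈ -3
(CH₃)₂CH–OC(O)CF₃ loses CF₃COO⁻: pKₐ(CF₃COOH) ≈ 0.2
(CH₃)₂CH–OAc loses AcO⁻: pKₐ(CH₃COOH) ≈ 4.8

(CH₃)₂CH–N₂⁺ > (CH₃)₂CH–OTf > (CH₃)₂CH–OClO₃ > (CH₃)₂CH–OSO₃H > (CH₃)₂CH–OC(O)CF₃ > (CH₃)₂CH–OAc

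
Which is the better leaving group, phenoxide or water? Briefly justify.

water

water is the better leaving group.
pKₐ(H₃O⁺) ≈ -1.7 versus pKₐ(C₆H₅OH (phenol)) ≈ 10: water is the much weaker base.
Neutral; leaves from a protonated alcohol (R–OH₂⁺).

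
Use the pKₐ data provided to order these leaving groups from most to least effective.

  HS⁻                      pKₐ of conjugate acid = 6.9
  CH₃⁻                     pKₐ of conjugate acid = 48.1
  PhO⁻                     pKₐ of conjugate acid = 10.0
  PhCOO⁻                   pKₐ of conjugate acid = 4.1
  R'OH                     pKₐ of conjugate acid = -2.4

Lower conjugate-acid pKₐ ⇒ weaker base ⇒ better leaving group.
Sorting by the given values: R'OH (-2.4), PhCOO⁻ (4.1), HS⁻ (6.9), PhO⁻ (10.0), CH₃⁻ (48.1).

R'OH > PhCOO⁻ > HS⁻ > PhO⁻ > CH₃⁻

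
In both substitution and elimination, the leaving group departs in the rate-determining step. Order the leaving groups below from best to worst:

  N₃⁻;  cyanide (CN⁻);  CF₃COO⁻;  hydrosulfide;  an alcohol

an alcohol > CF₃COO⁻ > N₃⁻ > hydrosulfide > cyanide (CN⁻)

an alcohol: pKₐ(R'OH₂⁺) ≈ -2.4
CF₃COO⁻: pKₐ(CF₃COOH) ≈ 0.2
N₃⁻: pKₐ(HN₃) ≈ 4.7
hydrosulfide: pKₐ(H₂S) ≈ 7
cyanide (CN⁻): pKₐ(HCN) ≈ 9.2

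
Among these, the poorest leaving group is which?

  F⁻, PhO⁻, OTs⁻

The more stable X⁻ (or X) is on its own — i.e. the weaker a base it is — the better a leaving group it makes.
OTs⁻: pKₐ(p-CH₃C₆H₄SO₃H (TsOH)) ≈ -2.8
F⁻: pKₐ(HF) ≈ 3.2
PhO⁻: pKₐ(C₆H₅OH (phenol)) ≈ 10

PhO⁻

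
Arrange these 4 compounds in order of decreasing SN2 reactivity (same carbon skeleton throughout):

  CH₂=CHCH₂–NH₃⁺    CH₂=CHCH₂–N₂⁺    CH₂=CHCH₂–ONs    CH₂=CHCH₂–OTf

CH₂=CHCH₂–N₂⁺ > CH₂=CHCH₂–OTf > CH₂=CHCH₂–ONs > CH₂=CHCH₂–NH₃⁺

Same R in every case — rank the leaving groups.
Rank by basicity of the departing species: weakest base leaves most easily.
CH₂=CHCH₂–N₂⁺ loses N₂: no meaningful conjugate acid; N₂ departs as an exceptionally stable neutral molecule
CH₂=CHCH₂–OTf loses OTf⁻: pKₐ(CF₃SO₃H (triflic acid)) ≈ -14
CH₂=CHCH₂–ONs loses ONs⁻: pKₐ(p-O₂NC₆H₄SO₃H) ≈ -3.5
CH₂=CHCH₂–NH₃⁺ loses NH₃: pKₐ(NH₄⁺) ≈ 9.2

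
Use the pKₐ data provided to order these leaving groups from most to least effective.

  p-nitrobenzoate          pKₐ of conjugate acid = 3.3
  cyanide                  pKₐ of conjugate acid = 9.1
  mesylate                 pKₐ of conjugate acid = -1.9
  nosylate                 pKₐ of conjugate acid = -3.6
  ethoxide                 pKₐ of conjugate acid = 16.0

nosylate > mesylate > p-nitrobenzoate > cyanide > ethoxide

Lower conjugate-acid pKₐ ⇒ weaker base ⇒ better leaving group.
Sorting by the given values: nosylate (-3.6), mesylate (-1.9), p-nitrobenzoate (3.3), cyanide (9.1), ethoxide (16.0).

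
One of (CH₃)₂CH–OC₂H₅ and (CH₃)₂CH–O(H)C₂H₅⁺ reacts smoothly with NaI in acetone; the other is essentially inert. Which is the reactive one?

From (CH₃)₂CH–OC₂H₅ the departing group would be CH₃CH₂O⁻ (pKₐ(CH₃CH₂OH) ≈ 16). Strong base; alkoxides do not leave unassisted.
From (CH₃)₂CH–O(H)C₂H₅⁺ the leaving group is R'OH (pKₐ(R'OH₂⁺) ≈ -2.4). Neutral; leaves from a protonated ether (an oxonium ion, R–O(H)R'⁺).
(In practice (CH₃)₂CH–O(H)C₂H₅⁺ is made from (CH₃)₂CH–OC₂H₅ by protonation with concentrated HBr, allowing neutral ethanol, rather than ethoxide, to depart.)

(CH₃)₂CH–O(H)C₂H₅⁺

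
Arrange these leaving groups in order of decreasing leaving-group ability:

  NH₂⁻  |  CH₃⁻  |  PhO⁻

PhO⁻: pKₐ(C₆H₅OH (phenol)) ≈ 10 — resonance into the ring helps, but still a poor LG
NH₂⁻: pKₐ(NH₃) ≈ 38
CH₃⁻: pKₐ(CH₄) ≈ 48 — unstabilised carbanion; the worst conceivable leaving group

PhO⁻ > NH₂⁻ > CH₃⁻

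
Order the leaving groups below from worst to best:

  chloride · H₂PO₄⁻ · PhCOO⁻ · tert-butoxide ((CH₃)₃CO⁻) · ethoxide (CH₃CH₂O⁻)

Rank by basicity of the departing species: weakest base leaves most easily.
chloride: pKₐ(HCl) ≈ -7 — moderately weak base
H₂PO₄⁻: pKₐ(H₃PO₄) ≈ 2.1 — moderate base; biological leaving group after further activation
PhCOO⁻: pKₐ(C₆H₅COOH) ≈ 4.2 — aryl carboxylate
ethoxide (CH₃CH₂O⁻): pKₐ(CH₃CH₂OH) ≈ 16 — strong base; alkoxides do not leave unassisted
tert-butoxide ((CH₃)₃CO⁻): pKₐ(t-BuOH) ≈ 18
The question asks for worst first, so the sequence is read in increasing leaving-group ability.

tert-butoxide ((CH₃)₃CO⁻) < ethoxide (CH₃CH₂O⁻) < PhCOO⁻ < H₂PO₄⁻ < chloride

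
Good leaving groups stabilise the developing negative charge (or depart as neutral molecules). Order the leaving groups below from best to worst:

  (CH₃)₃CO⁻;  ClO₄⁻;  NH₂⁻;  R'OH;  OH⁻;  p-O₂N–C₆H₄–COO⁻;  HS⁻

ClO₄⁻ > R'OH > p-O₂N–C₆H₄–COO⁻ > HS⁻ > OH⁻ > (CH₃)₃CO⁻ > NH₂⁻

ClO₄⁻: pKₐ(HClO₄) ≈ -10
R'OH: pKₐ(R'OH₂⁺) ≈ -2.4 — neutral; leaves from a protonated ether (an oxonium ion, R–O(H)R'⁺)
p-O₂N–C₆H₄–COO⁻: pKₐ(p-nitrobenzoic acid) ≈ 3.4 — electron-withdrawing nitro group stabilises the carboxylate
HS⁻: pKₐ(H₂S) ≈ 7
OH⁻: pKₐ(H₂O) ≈ 15.7 — strong base; essentially never leaves without prior activation
(CH₃)₃CO⁻: pKₐ(t-BuOH) ≈ 18
NH₂⁻: pKₐ(NH₃) ≈ 38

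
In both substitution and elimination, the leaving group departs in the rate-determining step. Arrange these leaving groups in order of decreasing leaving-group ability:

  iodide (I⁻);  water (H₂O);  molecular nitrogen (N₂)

molecular nitrogen (N₂) > iodide (I⁻) > water (H₂O)

The more stable X⁻ (or X) is on its own — i.e. the weaker a base it is — the better a leaving group it makes.
molecular nitrogen (N₂): no meaningful conjugate acid; N₂ departs as an exceptionally stable neutral molecule
iodide (I⁻): pKₐ(HI) ≈ -10
water (H₂O): pKₐ(H₃O⁺) ≈ -1.7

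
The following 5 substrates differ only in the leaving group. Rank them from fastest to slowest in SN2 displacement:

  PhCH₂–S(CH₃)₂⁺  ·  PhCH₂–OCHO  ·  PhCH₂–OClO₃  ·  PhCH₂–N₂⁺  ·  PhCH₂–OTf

PhCH₂–N₂⁺ > PhCH₂–OTf > PhCH₂–OClO₃ > PhCH₂–S(CH₃)₂⁺ > PhCH₂–OCHO

The skeletons are identical, so relative rate is governed entirely by leaving-group ability.
Leaving-group ability tracks the stability of the departed species; conjugate-acid pKₐ is the usual yardstick (lower pKₐ → better LG).
PhCH₂–N₂⁺ loses N₂: no meaningful conjugate acid; N₂ departs as an exceptionally stable neutral molecule
PhCH₂–OTf loses OTf⁻: pKₐ(CF₃SO₃H (triflic acid)) ≈ -14
PhCH₂–OClO₃ loses ClO₄⁻: pKₐ(HClO₄) ≈ -10
PhCH₂–S(CH₃)₂⁺ loses SR'₂: pKₐ(R'₂SH⁺) ≈ -7
PhCH₂–OCHO loses HCOO⁻: pKₐ(HCOOH) ≈ 3.8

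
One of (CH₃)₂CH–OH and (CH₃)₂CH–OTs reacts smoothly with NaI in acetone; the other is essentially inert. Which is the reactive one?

(CH₃)₂CH–OTs

From (CH₃)₂CH–OH the departing group would be OH⁻ (pKₐ(H₂O) ≈ 15.7). Strong base; essentially never leaves without prior activation.
From (CH₃)₂CH–OTs the leaving group is OTs⁻ (pKₐ(p-CH₃C₆H₄SO₃H (TsOH)) ≈ -2.8). Resonance-delocalised arenesulfonate.
(In practice (CH₃)₂CH–OTs is made from (CH₃)₂CH–OH by treatment with TsCl / pyridine, converting the hydroxyl into a tosylate.)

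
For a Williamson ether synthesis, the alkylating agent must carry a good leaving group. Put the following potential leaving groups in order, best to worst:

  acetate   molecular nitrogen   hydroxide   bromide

molecular nitrogen > bromide > acetate > hydroxide

Rank by basicity of the departing species: weakest base leaves most easily.
molecular nitrogen: no meaningful conjugate acid; N₂ departs as an exceptionally stable neutral molecule
bromide: pKₐ(HBr) ≈ -9 — weak base; good leaving group
acetate: pKₐ(CH₃COOH) ≈ 4.8 — resonance-stabilised but still a weak base
hydroxide: pKₐ(H₂O) ≈ 15.7 — strong base; essentially never leaves without prior activation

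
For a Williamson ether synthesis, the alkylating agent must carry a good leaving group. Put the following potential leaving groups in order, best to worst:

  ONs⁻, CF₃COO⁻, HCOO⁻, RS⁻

ONs⁻ > CF₃COO⁻ > HCOO⁻ > RS⁻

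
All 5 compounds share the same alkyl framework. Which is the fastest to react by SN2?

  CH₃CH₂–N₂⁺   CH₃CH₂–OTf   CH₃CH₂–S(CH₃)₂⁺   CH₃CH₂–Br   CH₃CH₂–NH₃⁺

CH₃CH₂–N₂⁺

The skeletons are identical, so relative rate is governed entirely by leaving-group ability.
Rank by basicity of the departing species: weakest base leaves most easily.
CH₃CH₂–N₂⁺ loses N₂: no meaningful conjugate acid; N₂ departs as an exceptionally stable neutral molecule
CH₃CH₂–OTf loses OTf⁻: pKₐ(CF₃SO₃H (triflic acid)) ≈ -14
CH₃CH₂–Br loses Br⁻: pKₐ(HBr) ≈ -9
CH₃CH₂–S(CH₃)₂⁺ loses SR'₂: pKₐ(R'₂SH⁺) ≈ -7
CH₃CH₂–NH₃⁺ loses NH₃: pKₐ(NH₄⁺) ≈ 9.2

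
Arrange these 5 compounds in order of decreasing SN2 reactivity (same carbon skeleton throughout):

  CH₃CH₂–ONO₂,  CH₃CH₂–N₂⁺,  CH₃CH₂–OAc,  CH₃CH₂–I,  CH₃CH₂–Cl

With the same alkyl group throughout, only the leaving group differentiates the rates.
A good leaving group is a weak base: the lower the pKₐ of its conjugate acid, the more readily it departs.
CH₃CH₂–N₂⁺ loses N₂: no meaningful conjugate acid; N₂ departs as an exceptionally stable neutral molecule
CH₃CH₂–I loses I⁻: pKₐ(HI) ≈ -10
CH₃CH₂–Cl loses Cl⁻: pKₐ(HCl) ≈ -7
CH₃CH₂–ONO₂ loses NO₃⁻: pKₐ(HNO₃) ≈ -1.3
CH₃CH₂–OAc loses AcO⁻: pKₐ(CH₃COOH) ≈ 4.8

CH₃CH₂–N₂⁺ > CH₃CH₂–I > CH₃CH₂–Cl > CH₃CH₂–ONO₂ > CH₃CH₂–OAc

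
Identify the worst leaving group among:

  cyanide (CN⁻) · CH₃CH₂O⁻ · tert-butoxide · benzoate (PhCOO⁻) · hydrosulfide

tert-butoxide

benzoate (PhCOO⁻): pKₐ(C₆H₅COOH) ≈ 4.2
hydrosulfide: pKₐ(H₂S) ≈ 7
cyanide (CN⁻): pKₐ(HCN) ≈ 9.2
CH₃CH₂O⁻: pKₐ(CH₃CH₂OH) ≈ 16
tert-butoxide: pKₐ(t-BuOH) ≈ 18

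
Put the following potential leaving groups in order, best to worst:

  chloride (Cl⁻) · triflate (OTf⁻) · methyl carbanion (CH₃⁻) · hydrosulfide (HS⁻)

Rank by basicity of the departing species: weakest base leaves most easily.
triflate (OTf⁻): pKₐ(CF₃SO₃H (triflic acid)) ≈ -14
chloride (Cl⁻): pKₐ(HCl) ≈ -7
hydrosulfide (HS⁻): pKₐ(H₂S) ≈ 7
methyl carbanion (CH₃⁻): pKₐ(CH₄) ≈ 48

triflate (OTf⁻) > chloride (Cl⁻) > hydrosulfide (HS⁻) > methyl carbanion (CH₃⁻)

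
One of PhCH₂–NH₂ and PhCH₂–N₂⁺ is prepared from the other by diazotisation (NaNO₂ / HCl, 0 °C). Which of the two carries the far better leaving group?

PhCH₂–N₂⁺

From PhCH₂–NH₂ the departing group would be NH₂⁻ (pKₐ(NH₃) ≈ 38). Extremely strong base; never a leaving group.
From PhCH₂–N₂⁺ the leaving group is N₂ (no meaningful conjugate acid; N₂ departs as an exceptionally stable neutral molecule).
Diazotisation (NaNO₂ / HCl, 0 °C) works by generating a diazonium salt that expels N₂, making PhCH₂–N₂⁺ enormously more reactive.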